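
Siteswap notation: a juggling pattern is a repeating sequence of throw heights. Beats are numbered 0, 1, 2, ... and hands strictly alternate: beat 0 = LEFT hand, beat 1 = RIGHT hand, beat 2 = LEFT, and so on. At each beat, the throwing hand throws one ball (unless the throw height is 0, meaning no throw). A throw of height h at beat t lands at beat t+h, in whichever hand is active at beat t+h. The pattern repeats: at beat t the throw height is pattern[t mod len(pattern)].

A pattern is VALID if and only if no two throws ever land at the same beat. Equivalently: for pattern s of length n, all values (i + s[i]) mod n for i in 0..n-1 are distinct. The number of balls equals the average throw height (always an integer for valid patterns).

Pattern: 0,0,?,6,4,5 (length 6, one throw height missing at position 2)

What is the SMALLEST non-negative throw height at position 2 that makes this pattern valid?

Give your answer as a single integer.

Answer: 3

Derivation:
i=0: (0 + 0) mod 6 = 0
i=1: (1 + 0) mod 6 = 1
i=2: s[i]=? (unknown)
i=3: (3 + 6) mod 6 = 3
i=4: (4 + 4) mod 6 = 2
i=5: (5 + 5) mod 6 = 4
Known residues: [0, 1, 2, 3, 4]; need a permutation of 0..5, so missing residue r = 5
Need (2 + s) mod 6 = 5; smallest s = (5 - 2) mod 6 = 3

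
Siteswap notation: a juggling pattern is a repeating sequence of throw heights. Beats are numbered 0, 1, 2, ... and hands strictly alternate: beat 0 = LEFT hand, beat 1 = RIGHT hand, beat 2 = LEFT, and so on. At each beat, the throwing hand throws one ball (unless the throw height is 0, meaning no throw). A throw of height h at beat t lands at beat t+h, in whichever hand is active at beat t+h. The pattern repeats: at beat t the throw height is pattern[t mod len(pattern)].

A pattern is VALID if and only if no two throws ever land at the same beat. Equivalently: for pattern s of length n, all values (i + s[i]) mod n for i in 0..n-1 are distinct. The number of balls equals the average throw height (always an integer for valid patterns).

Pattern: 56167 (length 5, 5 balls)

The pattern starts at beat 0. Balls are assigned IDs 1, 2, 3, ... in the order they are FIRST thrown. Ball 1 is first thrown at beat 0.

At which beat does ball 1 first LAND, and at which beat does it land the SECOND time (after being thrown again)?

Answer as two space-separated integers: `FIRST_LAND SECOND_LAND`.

Answer: 5 10

Derivation:
Beat 0 (L): throw ball1 h=5 -> lands@5:R; in-air after throw: [b1@5:R]
Beat 1 (R): throw ball2 h=6 -> lands@7:R; in-air after throw: [b1@5:R b2@7:R]
Beat 2 (L): throw ball3 h=1 -> lands@3:R; in-air after throw: [b3@3:R b1@5:R b2@7:R]
Beat 3 (R): throw ball3 h=6 -> lands@9:R; in-air after throw: [b1@5:R b2@7:R b3@9:R]
Beat 4 (L): throw ball4 h=7 -> lands@11:R; in-air after throw: [b1@5:R b2@7:R b3@9:R b4@11:R]
Beat 5 (R): throw ball1 h=5 -> lands@10:L; in-air after throw: [b2@7:R b3@9:R b1@10:L b4@11:R]
Beat 6 (L): throw ball5 h=6 -> lands@12:L; in-air after throw: [b2@7:R b3@9:R b1@10:L b4@11:R b5@12:L]
Beat 7 (R): throw ball2 h=1 -> lands@8:L; in-air after throw: [b2@8:L b3@9:R b1@10:L b4@11:R b5@12:L]
Beat 8 (L): throw ball2 h=6 -> lands@14:L; in-air after throw: [b3@9:R b1@10:L b4@11:R b5@12:L b2@14:L]
Beat 9 (R): throw ball3 h=7 -> lands@16:L; in-air after throw: [b1@10:L b4@11:R b5@12:L b2@14:L b3@16:L]
Beat 10 (L): throw ball1 h=5 -> lands@15:R; in-air after throw: [b4@11:R b5@12:L b2@14:L b1@15:R b3@16:L]
Ball 1: thrown@0 h=5 -> first land @5; rethrown@5 h=5 -> second land @10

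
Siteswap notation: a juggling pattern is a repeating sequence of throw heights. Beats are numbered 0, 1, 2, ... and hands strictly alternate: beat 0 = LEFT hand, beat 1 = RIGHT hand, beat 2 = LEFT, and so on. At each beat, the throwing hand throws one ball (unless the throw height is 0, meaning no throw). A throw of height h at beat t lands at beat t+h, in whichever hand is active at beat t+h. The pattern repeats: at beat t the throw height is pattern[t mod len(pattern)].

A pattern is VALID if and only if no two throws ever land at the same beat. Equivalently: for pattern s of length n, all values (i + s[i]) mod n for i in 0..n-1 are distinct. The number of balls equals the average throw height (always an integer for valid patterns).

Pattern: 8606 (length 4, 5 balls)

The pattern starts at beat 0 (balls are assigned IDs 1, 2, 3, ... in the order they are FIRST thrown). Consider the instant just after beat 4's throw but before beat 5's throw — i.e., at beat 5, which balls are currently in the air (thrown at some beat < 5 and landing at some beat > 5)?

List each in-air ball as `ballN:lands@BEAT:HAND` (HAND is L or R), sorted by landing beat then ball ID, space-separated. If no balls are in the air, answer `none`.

Answer: ball2:lands@7:R ball1:lands@8:L ball3:lands@9:R ball4:lands@12:L

Derivation:
Beat 0 (L): throw ball1 h=8 -> lands@8:L; in-air after throw: [b1@8:L]
Beat 1 (R): throw ball2 h=6 -> lands@7:R; in-air after throw: [b2@7:R b1@8:L]
Beat 3 (R): throw ball3 h=6 -> lands@9:R; in-air after throw: [b2@7:R b1@8:L b3@9:R]
Beat 4 (L): throw ball4 h=8 -> lands@12:L; in-air after throw: [b2@7:R b1@8:L b3@9:R b4@12:L]
Beat 5 (R): throw ball5 h=6 -> lands@11:R; in-air after throw: [b2@7:R b1@8:L b3@9:R b5@11:R b4@12:L]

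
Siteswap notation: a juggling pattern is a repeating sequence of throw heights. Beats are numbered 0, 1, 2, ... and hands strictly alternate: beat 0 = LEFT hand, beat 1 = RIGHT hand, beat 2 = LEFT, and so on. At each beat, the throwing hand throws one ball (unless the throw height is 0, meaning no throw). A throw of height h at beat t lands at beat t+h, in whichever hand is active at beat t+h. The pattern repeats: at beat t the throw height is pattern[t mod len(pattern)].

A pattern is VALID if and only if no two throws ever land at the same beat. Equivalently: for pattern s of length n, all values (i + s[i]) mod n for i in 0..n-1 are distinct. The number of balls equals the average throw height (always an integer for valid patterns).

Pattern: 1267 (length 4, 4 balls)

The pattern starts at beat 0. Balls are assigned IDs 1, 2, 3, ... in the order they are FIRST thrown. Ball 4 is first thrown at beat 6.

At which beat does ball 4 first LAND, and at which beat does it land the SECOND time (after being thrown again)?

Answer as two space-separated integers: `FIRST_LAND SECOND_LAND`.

Answer: 12 13

Derivation:
Beat 0 (L): throw ball1 h=1 -> lands@1:R; in-air after throw: [b1@1:R]
Beat 1 (R): throw ball1 h=2 -> lands@3:R; in-air after throw: [b1@3:R]
Beat 2 (L): throw ball2 h=6 -> lands@8:L; in-air after throw: [b1@3:R b2@8:L]
Beat 3 (R): throw ball1 h=7 -> lands@10:L; in-air after throw: [b2@8:L b1@10:L]
Beat 4 (L): throw ball3 h=1 -> lands@5:R; in-air after throw: [b3@5:R b2@8:L b1@10:L]
Beat 5 (R): throw ball3 h=2 -> lands@7:R; in-air after throw: [b3@7:R b2@8:L b1@10:L]
Beat 6 (L): throw ball4 h=6 -> lands@12:L; in-air after throw: [b3@7:R b2@8:L b1@10:L b4@12:L]
Beat 7 (R): throw ball3 h=7 -> lands@14:L; in-air after throw: [b2@8:L b1@10:L b4@12:L b3@14:L]
Beat 8 (L): throw ball2 h=1 -> lands@9:R; in-air after throw: [b2@9:R b1@10:L b4@12:L b3@14:L]
Beat 9 (R): throw ball2 h=2 -> lands@11:R; in-air after throw: [b1@10:L b2@11:R b4@12:L b3@14:L]
Beat 10 (L): throw ball1 h=6 -> lands@16:L; in-air after throw: [b2@11:R b4@12:L b3@14:L b1@16:L]
Beat 11 (R): throw ball2 h=7 -> lands@18:L; in-air after throw: [b4@12:L b3@14:L b1@16:L b2@18:L]
Beat 12 (L): throw ball4 h=1 -> lands@13:R; in-air after throw: [b4@13:R b3@14:L b1@16:L b2@18:L]
Beat 13 (R): throw ball4 h=2 -> lands@15:R; in-air after throw: [b3@14:L b4@15:R b1@16:L b2@18:L]
Ball 4: thrown@6 h=6 -> first land @12; rethrown@12 h=1 -> second land @13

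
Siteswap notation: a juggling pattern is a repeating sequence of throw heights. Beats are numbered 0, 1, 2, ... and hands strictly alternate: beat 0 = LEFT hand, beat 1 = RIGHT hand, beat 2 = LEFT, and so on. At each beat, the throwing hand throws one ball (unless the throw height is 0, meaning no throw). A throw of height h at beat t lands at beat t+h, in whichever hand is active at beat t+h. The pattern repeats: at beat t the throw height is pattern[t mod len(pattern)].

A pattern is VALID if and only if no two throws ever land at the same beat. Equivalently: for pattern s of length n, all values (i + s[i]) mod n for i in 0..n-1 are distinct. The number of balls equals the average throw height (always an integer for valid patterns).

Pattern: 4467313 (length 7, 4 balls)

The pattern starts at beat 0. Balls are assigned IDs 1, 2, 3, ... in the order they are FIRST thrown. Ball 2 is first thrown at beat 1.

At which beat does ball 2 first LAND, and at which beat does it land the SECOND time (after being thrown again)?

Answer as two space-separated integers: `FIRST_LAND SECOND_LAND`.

Answer: 5 6

Derivation:
Beat 0 (L): throw ball1 h=4 -> lands@4:L; in-air after throw: [b1@4:L]
Beat 1 (R): throw ball2 h=4 -> lands@5:R; in-air after throw: [b1@4:L b2@5:R]
Beat 2 (L): throw ball3 h=6 -> lands@8:L; in-air after throw: [b1@4:L b2@5:R b3@8:L]
Beat 3 (R): throw ball4 h=7 -> lands@10:L; in-air after throw: [b1@4:L b2@5:R b3@8:L b4@10:L]
Beat 4 (L): throw ball1 h=3 -> lands@7:R; in-air after throw: [b2@5:R b1@7:R b3@8:L b4@10:L]
Beat 5 (R): throw ball2 h=1 -> lands@6:L; in-air after throw: [b2@6:L b1@7:R b3@8:L b4@10:L]
Beat 6 (L): throw ball2 h=3 -> lands@9:R; in-air after throw: [b1@7:R b3@8:L b2@9:R b4@10:L]
Ball 2: thrown@1 h=4 -> first land @5; rethrown@5 h=1 -> second land @6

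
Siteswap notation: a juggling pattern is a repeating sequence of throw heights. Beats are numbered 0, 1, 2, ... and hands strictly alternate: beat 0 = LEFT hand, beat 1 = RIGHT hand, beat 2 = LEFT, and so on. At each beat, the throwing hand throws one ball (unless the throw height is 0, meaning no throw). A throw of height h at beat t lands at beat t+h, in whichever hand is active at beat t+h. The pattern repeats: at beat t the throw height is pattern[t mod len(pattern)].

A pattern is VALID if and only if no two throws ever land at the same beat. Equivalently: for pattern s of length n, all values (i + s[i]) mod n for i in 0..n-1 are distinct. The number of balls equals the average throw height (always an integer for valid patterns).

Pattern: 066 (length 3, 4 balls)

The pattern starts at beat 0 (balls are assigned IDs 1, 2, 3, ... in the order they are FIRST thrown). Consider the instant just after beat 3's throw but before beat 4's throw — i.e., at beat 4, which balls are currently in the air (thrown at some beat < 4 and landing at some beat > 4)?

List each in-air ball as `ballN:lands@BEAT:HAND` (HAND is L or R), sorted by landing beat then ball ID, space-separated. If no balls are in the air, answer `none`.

Beat 1 (R): throw ball1 h=6 -> lands@7:R; in-air after throw: [b1@7:R]
Beat 2 (L): throw ball2 h=6 -> lands@8:L; in-air after throw: [b1@7:R b2@8:L]
Beat 4 (L): throw ball3 h=6 -> lands@10:L; in-air after throw: [b1@7:R b2@8:L b3@10:L]

Answer: ball1:lands@7:R ball2:lands@8:L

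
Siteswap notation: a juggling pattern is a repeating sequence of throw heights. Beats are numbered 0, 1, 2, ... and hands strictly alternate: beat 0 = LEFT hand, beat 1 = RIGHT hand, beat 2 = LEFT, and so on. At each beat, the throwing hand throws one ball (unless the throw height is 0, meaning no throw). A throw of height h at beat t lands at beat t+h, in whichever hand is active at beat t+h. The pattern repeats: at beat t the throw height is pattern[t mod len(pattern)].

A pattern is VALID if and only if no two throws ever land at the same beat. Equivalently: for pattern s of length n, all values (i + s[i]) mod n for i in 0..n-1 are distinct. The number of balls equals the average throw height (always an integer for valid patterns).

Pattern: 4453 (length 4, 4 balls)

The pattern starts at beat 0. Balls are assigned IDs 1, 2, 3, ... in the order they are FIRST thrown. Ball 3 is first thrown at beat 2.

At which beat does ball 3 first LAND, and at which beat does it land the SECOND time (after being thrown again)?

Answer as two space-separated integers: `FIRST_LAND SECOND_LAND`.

Beat 0 (L): throw ball1 h=4 -> lands@4:L; in-air after throw: [b1@4:L]
Beat 1 (R): throw ball2 h=4 -> lands@5:R; in-air after throw: [b1@4:L b2@5:R]
Beat 2 (L): throw ball3 h=5 -> lands@7:R; in-air after throw: [b1@4:L b2@5:R b3@7:R]
Beat 3 (R): throw ball4 h=3 -> lands@6:L; in-air after throw: [b1@4:L b2@5:R b4@6:L b3@7:R]
Beat 4 (L): throw ball1 h=4 -> lands@8:L; in-air after throw: [b2@5:R b4@6:L b3@7:R b1@8:L]
Beat 5 (R): throw ball2 h=4 -> lands@9:R; in-air after throw: [b4@6:L b3@7:R b1@8:L b2@9:R]
Beat 6 (L): throw ball4 h=5 -> lands@11:R; in-air after throw: [b3@7:R b1@8:L b2@9:R b4@11:R]
Beat 7 (R): throw ball3 h=3 -> lands@10:L; in-air after throw: [b1@8:L b2@9:R b3@10:L b4@11:R]
Beat 8 (L): throw ball1 h=4 -> lands@12:L; in-air after throw: [b2@9:R b3@10:L b4@11:R b1@12:L]
Beat 9 (R): throw ball2 h=4 -> lands@13:R; in-air after throw: [b3@10:L b4@11:R b1@12:L b2@13:R]
Beat 10 (L): throw ball3 h=5 -> lands@15:R; in-air after throw: [b4@11:R b1@12:L b2@13:R b3@15:R]
Ball 3: thrown@2 h=5 -> first land @7; rethrown@7 h=3 -> second land @10

Answer: 7 10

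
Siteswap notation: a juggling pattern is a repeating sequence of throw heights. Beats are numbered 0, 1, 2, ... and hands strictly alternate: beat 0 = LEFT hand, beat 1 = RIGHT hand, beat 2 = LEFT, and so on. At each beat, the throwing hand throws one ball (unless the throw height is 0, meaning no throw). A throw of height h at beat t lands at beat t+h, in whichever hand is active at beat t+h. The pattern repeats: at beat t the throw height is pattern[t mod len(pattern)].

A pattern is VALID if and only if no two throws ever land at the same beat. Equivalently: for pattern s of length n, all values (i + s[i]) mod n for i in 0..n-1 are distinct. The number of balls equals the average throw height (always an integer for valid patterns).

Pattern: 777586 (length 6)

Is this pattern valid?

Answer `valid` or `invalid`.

Answer: invalid

Derivation:
i=0: (i + s[i]) mod n = (0 + 7) mod 6 = 1
i=1: (i + s[i]) mod n = (1 + 7) mod 6 = 2
i=2: (i + s[i]) mod n = (2 + 7) mod 6 = 3
i=3: (i + s[i]) mod n = (3 + 5) mod 6 = 2
i=4: (i + s[i]) mod n = (4 + 8) mod 6 = 0
i=5: (i + s[i]) mod n = (5 + 6) mod 6 = 5
Residues: [1, 2, 3, 2, 0, 5], distinct: False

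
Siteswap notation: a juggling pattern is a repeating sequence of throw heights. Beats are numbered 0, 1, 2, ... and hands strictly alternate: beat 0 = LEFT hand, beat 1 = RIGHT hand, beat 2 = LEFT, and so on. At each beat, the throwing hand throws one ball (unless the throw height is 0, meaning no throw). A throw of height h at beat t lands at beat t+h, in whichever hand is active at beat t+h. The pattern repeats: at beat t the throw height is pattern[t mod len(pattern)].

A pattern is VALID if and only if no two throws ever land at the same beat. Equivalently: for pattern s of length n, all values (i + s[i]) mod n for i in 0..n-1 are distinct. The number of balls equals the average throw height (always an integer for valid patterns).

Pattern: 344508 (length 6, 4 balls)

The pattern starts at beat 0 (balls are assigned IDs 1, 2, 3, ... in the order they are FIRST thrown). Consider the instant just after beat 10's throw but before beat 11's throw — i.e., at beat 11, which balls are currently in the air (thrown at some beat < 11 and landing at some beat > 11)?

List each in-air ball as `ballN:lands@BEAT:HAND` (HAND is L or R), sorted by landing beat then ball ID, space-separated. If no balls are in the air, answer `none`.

Answer: ball1:lands@12:L ball2:lands@13:R ball3:lands@14:L

Derivation:
Beat 0 (L): throw ball1 h=3 -> lands@3:R; in-air after throw: [b1@3:R]
Beat 1 (R): throw ball2 h=4 -> lands@5:R; in-air after throw: [b1@3:R b2@5:R]
Beat 2 (L): throw ball3 h=4 -> lands@6:L; in-air after throw: [b1@3:R b2@5:R b3@6:L]
Beat 3 (R): throw ball1 h=5 -> lands@8:L; in-air after throw: [b2@5:R b3@6:L b1@8:L]
Beat 5 (R): throw ball2 h=8 -> lands@13:R; in-air after throw: [b3@6:L b1@8:L b2@13:R]
Beat 6 (L): throw ball3 h=3 -> lands@9:R; in-air after throw: [b1@8:L b3@9:R b2@13:R]
Beat 7 (R): throw ball4 h=4 -> lands@11:R; in-air after throw: [b1@8:L b3@9:R b4@11:R b2@13:R]
Beat 8 (L): throw ball1 h=4 -> lands@12:L; in-air after throw: [b3@9:R b4@11:R b1@12:L b2@13:R]
Beat 9 (R): throw ball3 h=5 -> lands@14:L; in-air after throw: [b4@11:R b1@12:L b2@13:R b3@14:L]
Beat 11 (R): throw ball4 h=8 -> lands@19:R; in-air after throw: [b1@12:L b2@13:R b3@14:L b4@19:R]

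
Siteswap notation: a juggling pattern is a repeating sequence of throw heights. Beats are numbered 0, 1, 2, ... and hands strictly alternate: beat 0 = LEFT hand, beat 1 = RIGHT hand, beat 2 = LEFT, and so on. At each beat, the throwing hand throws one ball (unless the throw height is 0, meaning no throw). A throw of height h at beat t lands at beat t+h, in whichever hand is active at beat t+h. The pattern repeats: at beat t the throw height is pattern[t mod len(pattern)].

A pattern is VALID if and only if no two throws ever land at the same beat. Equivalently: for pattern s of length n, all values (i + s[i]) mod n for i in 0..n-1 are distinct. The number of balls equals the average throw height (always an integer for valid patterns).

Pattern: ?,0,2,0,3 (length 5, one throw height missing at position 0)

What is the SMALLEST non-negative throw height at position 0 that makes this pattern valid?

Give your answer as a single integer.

Answer: 0

Derivation:
i=0: s[i]=? (unknown)
i=1: (1 + 0) mod 5 = 1
i=2: (2 + 2) mod 5 = 4
i=3: (3 + 0) mod 5 = 3
i=4: (4 + 3) mod 5 = 2
Known residues: [1, 2, 3, 4]; need a permutation of 0..4, so missing residue r = 0
Need (0 + s) mod 5 = 0; smallest s = (0 - 0) mod 5 = 0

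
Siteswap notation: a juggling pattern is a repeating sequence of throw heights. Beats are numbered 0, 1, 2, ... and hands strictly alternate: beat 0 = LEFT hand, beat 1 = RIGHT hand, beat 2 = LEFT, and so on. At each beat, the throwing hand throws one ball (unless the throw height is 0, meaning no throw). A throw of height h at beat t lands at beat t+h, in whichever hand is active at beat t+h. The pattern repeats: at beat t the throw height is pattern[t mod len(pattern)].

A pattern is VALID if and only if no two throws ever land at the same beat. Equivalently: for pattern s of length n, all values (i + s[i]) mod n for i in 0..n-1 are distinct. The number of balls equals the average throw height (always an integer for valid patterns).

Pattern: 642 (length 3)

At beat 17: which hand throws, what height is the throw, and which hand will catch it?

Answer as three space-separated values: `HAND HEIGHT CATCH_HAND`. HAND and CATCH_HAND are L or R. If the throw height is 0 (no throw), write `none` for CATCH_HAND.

Answer: R 2 R

Derivation:
Beat 17: 17 mod 2 = 1, so hand = R
Throw height = pattern[17 mod 3] = pattern[2] = 2
Lands at beat 17+2=19, 19 mod 2 = 1, so catch hand = R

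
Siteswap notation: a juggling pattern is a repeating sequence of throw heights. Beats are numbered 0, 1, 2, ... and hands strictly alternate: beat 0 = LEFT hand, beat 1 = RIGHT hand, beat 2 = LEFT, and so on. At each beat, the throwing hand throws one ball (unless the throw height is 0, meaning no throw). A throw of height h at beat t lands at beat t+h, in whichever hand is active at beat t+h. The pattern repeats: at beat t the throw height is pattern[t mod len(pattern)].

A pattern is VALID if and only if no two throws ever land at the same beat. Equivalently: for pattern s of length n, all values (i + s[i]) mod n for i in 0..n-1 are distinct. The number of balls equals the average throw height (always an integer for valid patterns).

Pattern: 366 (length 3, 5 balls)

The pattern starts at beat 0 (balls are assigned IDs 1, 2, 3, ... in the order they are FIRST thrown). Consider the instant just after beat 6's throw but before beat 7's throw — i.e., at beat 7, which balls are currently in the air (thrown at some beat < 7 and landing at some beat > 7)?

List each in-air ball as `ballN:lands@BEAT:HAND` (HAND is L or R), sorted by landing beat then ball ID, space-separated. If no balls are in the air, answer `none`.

Answer: ball3:lands@8:L ball1:lands@9:R ball4:lands@10:L ball5:lands@11:R

Derivation:
Beat 0 (L): throw ball1 h=3 -> lands@3:R; in-air after throw: [b1@3:R]
Beat 1 (R): throw ball2 h=6 -> lands@7:R; in-air after throw: [b1@3:R b2@7:R]
Beat 2 (L): throw ball3 h=6 -> lands@8:L; in-air after throw: [b1@3:R b2@7:R b3@8:L]
Beat 3 (R): throw ball1 h=3 -> lands@6:L; in-air after throw: [b1@6:L b2@7:R b3@8:L]
Beat 4 (L): throw ball4 h=6 -> lands@10:L; in-air after throw: [b1@6:L b2@7:R b3@8:L b4@10:L]
Beat 5 (R): throw ball5 h=6 -> lands@11:R; in-air after throw: [b1@6:L b2@7:R b3@8:L b4@10:L b5@11:R]
Beat 6 (L): throw ball1 h=3 -> lands@9:R; in-air after throw: [b2@7:R b3@8:L b1@9:R b4@10:L b5@11:R]
Beat 7 (R): throw ball2 h=6 -> lands@13:R; in-air after throw: [b3@8:L b1@9:R b4@10:L b5@11:R b2@13:R]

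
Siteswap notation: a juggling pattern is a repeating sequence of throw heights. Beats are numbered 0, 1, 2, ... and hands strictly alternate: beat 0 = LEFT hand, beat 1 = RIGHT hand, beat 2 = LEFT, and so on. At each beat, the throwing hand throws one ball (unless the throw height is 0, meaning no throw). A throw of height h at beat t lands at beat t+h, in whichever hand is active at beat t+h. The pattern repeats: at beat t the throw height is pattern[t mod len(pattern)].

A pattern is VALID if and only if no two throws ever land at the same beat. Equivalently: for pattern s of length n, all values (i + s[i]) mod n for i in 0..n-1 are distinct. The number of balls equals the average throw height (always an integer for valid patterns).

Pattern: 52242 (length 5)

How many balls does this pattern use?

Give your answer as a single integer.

Answer: 3

Derivation:
Pattern = [5, 2, 2, 4, 2], length n = 5
  position 0: throw height = 5, running sum = 5
  position 1: throw height = 2, running sum = 7
  position 2: throw height = 2, running sum = 9
  position 3: throw height = 4, running sum = 13
  position 4: throw height = 2, running sum = 15
Total sum = 15; balls = sum / n = 15 / 5 = 3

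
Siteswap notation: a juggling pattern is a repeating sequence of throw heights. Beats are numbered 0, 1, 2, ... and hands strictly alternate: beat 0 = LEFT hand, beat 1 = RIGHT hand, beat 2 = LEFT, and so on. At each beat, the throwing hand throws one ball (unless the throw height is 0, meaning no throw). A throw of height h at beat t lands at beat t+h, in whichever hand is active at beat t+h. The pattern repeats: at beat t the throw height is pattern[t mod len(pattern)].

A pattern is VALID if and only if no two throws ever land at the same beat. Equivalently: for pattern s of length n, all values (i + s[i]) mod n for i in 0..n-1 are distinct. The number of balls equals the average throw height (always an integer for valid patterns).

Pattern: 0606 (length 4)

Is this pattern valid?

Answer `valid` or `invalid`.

i=0: (i + s[i]) mod n = (0 + 0) mod 4 = 0
i=1: (i + s[i]) mod n = (1 + 6) mod 4 = 3
i=2: (i + s[i]) mod n = (2 + 0) mod 4 = 2
i=3: (i + s[i]) mod n = (3 + 6) mod 4 = 1
Residues: [0, 3, 2, 1], distinct: True

Answer: valid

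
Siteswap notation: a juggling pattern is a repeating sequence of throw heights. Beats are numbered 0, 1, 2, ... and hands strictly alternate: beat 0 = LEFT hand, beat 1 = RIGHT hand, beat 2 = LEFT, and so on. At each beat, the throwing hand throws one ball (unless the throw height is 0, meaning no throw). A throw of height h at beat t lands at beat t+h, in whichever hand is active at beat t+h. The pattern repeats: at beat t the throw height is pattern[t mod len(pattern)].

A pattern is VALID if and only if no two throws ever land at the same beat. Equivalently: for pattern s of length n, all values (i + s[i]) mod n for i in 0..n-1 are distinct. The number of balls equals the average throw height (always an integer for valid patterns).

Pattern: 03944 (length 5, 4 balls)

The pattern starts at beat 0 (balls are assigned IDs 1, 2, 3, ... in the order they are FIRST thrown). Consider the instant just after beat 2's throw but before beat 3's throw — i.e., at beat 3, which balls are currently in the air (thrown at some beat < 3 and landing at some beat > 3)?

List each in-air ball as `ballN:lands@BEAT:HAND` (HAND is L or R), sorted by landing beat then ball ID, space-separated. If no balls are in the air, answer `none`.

Beat 1 (R): throw ball1 h=3 -> lands@4:L; in-air after throw: [b1@4:L]
Beat 2 (L): throw ball2 h=9 -> lands@11:R; in-air after throw: [b1@4:L b2@11:R]
Beat 3 (R): throw ball3 h=4 -> lands@7:R; in-air after throw: [b1@4:L b3@7:R b2@11:R]

Answer: ball1:lands@4:L ball2:lands@11:R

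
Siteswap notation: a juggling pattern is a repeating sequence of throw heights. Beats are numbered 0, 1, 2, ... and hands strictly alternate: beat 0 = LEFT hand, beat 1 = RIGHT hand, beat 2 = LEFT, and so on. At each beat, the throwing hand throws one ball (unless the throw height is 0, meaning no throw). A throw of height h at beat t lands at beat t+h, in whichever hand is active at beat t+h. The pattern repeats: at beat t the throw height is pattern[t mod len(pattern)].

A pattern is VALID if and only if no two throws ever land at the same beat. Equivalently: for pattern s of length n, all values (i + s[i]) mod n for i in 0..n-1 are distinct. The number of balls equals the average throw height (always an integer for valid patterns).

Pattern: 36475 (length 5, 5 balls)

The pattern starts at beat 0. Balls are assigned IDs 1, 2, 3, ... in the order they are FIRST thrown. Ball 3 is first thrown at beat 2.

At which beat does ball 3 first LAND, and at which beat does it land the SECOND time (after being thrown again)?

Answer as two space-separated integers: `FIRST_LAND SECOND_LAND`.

Beat 0 (L): throw ball1 h=3 -> lands@3:R; in-air after throw: [b1@3:R]
Beat 1 (R): throw ball2 h=6 -> lands@7:R; in-air after throw: [b1@3:R b2@7:R]
Beat 2 (L): throw ball3 h=4 -> lands@6:L; in-air after throw: [b1@3:R b3@6:L b2@7:R]
Beat 3 (R): throw ball1 h=7 -> lands@10:L; in-air after throw: [b3@6:L b2@7:R b1@10:L]
Beat 4 (L): throw ball4 h=5 -> lands@9:R; in-air after throw: [b3@6:L b2@7:R b4@9:R b1@10:L]
Beat 5 (R): throw ball5 h=3 -> lands@8:L; in-air after throw: [b3@6:L b2@7:R b5@8:L b4@9:R b1@10:L]
Beat 6 (L): throw ball3 h=6 -> lands@12:L; in-air after throw: [b2@7:R b5@8:L b4@9:R b1@10:L b3@12:L]
Beat 7 (R): throw ball2 h=4 -> lands@11:R; in-air after throw: [b5@8:L b4@9:R b1@10:L b2@11:R b3@12:L]
Beat 8 (L): throw ball5 h=7 -> lands@15:R; in-air after throw: [b4@9:R b1@10:L b2@11:R b3@12:L b5@15:R]
Beat 9 (R): throw ball4 h=5 -> lands@14:L; in-air after throw: [b1@10:L b2@11:R b3@12:L b4@14:L b5@15:R]
Beat 10 (L): throw ball1 h=3 -> lands@13:R; in-air after throw: [b2@11:R b3@12:L b1@13:R b4@14:L b5@15:R]
Beat 11 (R): throw ball2 h=6 -> lands@17:R; in-air after throw: [b3@12:L b1@13:R b4@14:L b5@15:R b2@17:R]
Beat 12 (L): throw ball3 h=4 -> lands@16:L; in-air after throw: [b1@13:R b4@14:L b5@15:R b3@16:L b2@17:R]
Ball 3: thrown@2 h=4 -> first land @6; rethrown@6 h=6 -> second land @12

Answer: 6 12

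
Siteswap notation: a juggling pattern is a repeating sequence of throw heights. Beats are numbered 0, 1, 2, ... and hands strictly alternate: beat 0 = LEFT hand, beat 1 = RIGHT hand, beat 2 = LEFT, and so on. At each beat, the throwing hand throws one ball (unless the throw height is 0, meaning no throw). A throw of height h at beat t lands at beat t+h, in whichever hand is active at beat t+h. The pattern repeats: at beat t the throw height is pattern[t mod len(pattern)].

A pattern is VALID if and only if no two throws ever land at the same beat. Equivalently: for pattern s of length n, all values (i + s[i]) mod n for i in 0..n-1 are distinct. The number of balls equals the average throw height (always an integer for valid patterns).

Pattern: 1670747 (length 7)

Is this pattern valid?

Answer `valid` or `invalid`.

i=0: (i + s[i]) mod n = (0 + 1) mod 7 = 1
i=1: (i + s[i]) mod n = (1 + 6) mod 7 = 0
i=2: (i + s[i]) mod n = (2 + 7) mod 7 = 2
i=3: (i + s[i]) mod n = (3 + 0) mod 7 = 3
i=4: (i + s[i]) mod n = (4 + 7) mod 7 = 4
i=5: (i + s[i]) mod n = (5 + 4) mod 7 = 2
i=6: (i + s[i]) mod n = (6 + 7) mod 7 = 6
Residues: [1, 0, 2, 3, 4, 2, 6], distinct: False

Answer: invalid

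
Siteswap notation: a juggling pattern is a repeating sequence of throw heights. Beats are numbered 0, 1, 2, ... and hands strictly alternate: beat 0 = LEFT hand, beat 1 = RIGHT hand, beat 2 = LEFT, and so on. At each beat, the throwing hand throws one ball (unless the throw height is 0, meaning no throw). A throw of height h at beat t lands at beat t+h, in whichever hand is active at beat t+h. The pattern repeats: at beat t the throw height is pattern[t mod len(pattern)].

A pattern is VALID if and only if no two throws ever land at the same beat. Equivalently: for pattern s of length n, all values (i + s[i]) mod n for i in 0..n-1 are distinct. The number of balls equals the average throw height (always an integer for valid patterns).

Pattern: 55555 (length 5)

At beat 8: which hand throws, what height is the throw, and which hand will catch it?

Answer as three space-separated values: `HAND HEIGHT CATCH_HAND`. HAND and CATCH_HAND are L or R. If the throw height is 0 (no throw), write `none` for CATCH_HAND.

Beat 8: 8 mod 2 = 0, so hand = L
Throw height = pattern[8 mod 5] = pattern[3] = 5
Lands at beat 8+5=13, 13 mod 2 = 1, so catch hand = R

Answer: L 5 R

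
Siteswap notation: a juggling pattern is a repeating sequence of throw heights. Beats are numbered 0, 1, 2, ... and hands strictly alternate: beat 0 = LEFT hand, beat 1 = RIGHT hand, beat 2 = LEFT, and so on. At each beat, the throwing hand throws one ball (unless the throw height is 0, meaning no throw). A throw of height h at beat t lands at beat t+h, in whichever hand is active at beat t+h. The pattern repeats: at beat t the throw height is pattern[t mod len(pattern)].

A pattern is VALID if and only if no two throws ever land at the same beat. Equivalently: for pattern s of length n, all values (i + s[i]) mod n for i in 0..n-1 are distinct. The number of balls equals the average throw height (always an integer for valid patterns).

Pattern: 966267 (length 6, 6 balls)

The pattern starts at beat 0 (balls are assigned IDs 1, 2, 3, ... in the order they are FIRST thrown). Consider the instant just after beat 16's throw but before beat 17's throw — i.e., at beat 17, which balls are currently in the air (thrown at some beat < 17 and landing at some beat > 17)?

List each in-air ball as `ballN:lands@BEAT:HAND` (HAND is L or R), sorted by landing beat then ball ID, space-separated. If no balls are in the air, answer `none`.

Answer: ball1:lands@18:L ball2:lands@19:R ball3:lands@20:L ball4:lands@21:R ball5:lands@22:L

Derivation:
Beat 0 (L): throw ball1 h=9 -> lands@9:R; in-air after throw: [b1@9:R]
Beat 1 (R): throw ball2 h=6 -> lands@7:R; in-air after throw: [b2@7:R b1@9:R]
Beat 2 (L): throw ball3 h=6 -> lands@8:L; in-air after throw: [b2@7:R b3@8:L b1@9:R]
Beat 3 (R): throw ball4 h=2 -> lands@5:R; in-air after throw: [b4@5:R b2@7:R b3@8:L b1@9:R]
Beat 4 (L): throw ball5 h=6 -> lands@10:L; in-air after throw: [b4@5:R b2@7:R b3@8:L b1@9:R b5@10:L]
Beat 5 (R): throw ball4 h=7 -> lands@12:L; in-air after throw: [b2@7:R b3@8:L b1@9:R b5@10:L b4@12:L]
Beat 6 (L): throw ball6 h=9 -> lands@15:R; in-air after throw: [b2@7:R b3@8:L b1@9:R b5@10:L b4@12:L b6@15:R]
Beat 7 (R): throw ball2 h=6 -> lands@13:R; in-air after throw: [b3@8:L b1@9:R b5@10:L b4@12:L b2@13:R b6@15:R]
Beat 8 (L): throw ball3 h=6 -> lands@14:L; in-air after throw: [b1@9:R b5@10:L b4@12:L b2@13:R b3@14:L b6@15:R]
Beat 9 (R): throw ball1 h=2 -> lands@11:R; in-air after throw: [b5@10:L b1@11:R b4@12:L b2@13:R b3@14:L b6@15:R]
Beat 10 (L): throw ball5 h=6 -> lands@16:L; in-air after throw: [b1@11:R b4@12:L b2@13:R b3@14:L b6@15:R b5@16:L]
Beat 11 (R): throw ball1 h=7 -> lands@18:L; in-air after throw: [b4@12:L b2@13:R b3@14:L b6@15:R b5@16:L b1@18:L]
Beat 12 (L): throw ball4 h=9 -> lands@21:R; in-air after throw: [b2@13:R b3@14:L b6@15:R b5@16:L b1@18:L b4@21:R]
Beat 13 (R): throw ball2 h=6 -> lands@19:R; in-air after throw: [b3@14:L b6@15:R b5@16:L b1@18:L b2@19:R b4@21:R]
Beat 14 (L): throw ball3 h=6 -> lands@20:L; in-air after throw: [b6@15:R b5@16:L b1@18:L b2@19:R b3@20:L b4@21:R]
Beat 15 (R): throw ball6 h=2 -> lands@17:R; in-air after throw: [b5@16:L b6@17:R b1@18:L b2@19:R b3@20:L b4@21:R]
Beat 16 (L): throw ball5 h=6 -> lands@22:L; in-air after throw: [b6@17:R b1@18:L b2@19:R b3@20:L b4@21:R b5@22:L]
Beat 17 (R): throw ball6 h=7 -> lands@24:L; in-air after throw: [b1@18:L b2@19:R b3@20:L b4@21:R b5@22:L b6@24:L]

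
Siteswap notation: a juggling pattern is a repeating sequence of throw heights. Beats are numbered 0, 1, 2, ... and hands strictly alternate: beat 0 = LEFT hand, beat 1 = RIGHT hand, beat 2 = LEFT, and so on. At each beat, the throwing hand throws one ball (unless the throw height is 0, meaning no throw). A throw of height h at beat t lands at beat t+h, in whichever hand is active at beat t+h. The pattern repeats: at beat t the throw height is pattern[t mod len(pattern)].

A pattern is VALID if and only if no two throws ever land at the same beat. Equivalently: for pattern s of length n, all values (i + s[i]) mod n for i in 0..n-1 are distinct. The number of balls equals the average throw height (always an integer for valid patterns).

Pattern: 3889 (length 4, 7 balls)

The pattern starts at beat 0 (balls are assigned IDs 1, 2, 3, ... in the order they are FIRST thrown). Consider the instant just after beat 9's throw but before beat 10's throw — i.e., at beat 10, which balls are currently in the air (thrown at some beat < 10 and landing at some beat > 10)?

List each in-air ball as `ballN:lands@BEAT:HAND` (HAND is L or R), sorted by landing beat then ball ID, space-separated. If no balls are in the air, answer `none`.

Beat 0 (L): throw ball1 h=3 -> lands@3:R; in-air after throw: [b1@3:R]
Beat 1 (R): throw ball2 h=8 -> lands@9:R; in-air after throw: [b1@3:R b2@9:R]
Beat 2 (L): throw ball3 h=8 -> lands@10:L; in-air after throw: [b1@3:R b2@9:R b3@10:L]
Beat 3 (R): throw ball1 h=9 -> lands@12:L; in-air after throw: [b2@9:R b3@10:L b1@12:L]
Beat 4 (L): throw ball4 h=3 -> lands@7:R; in-air after throw: [b4@7:R b2@9:R b3@10:L b1@12:L]
Beat 5 (R): throw ball5 h=8 -> lands@13:R; in-air after throw: [b4@7:R b2@9:R b3@10:L b1@12:L b5@13:R]
Beat 6 (L): throw ball6 h=8 -> lands@14:L; in-air after throw: [b4@7:R b2@9:R b3@10:L b1@12:L b5@13:R b6@14:L]
Beat 7 (R): throw ball4 h=9 -> lands@16:L; in-air after throw: [b2@9:R b3@10:L b1@12:L b5@13:R b6@14:L b4@16:L]
Beat 8 (L): throw ball7 h=3 -> lands@11:R; in-air after throw: [b2@9:R b3@10:L b7@11:R b1@12:L b5@13:R b6@14:L b4@16:L]
Beat 9 (R): throw ball2 h=8 -> lands@17:R; in-air after throw: [b3@10:L b7@11:R b1@12:L b5@13:R b6@14:L b4@16:L b2@17:R]
Beat 10 (L): throw ball3 h=8 -> lands@18:L; in-air after throw: [b7@11:R b1@12:L b5@13:R b6@14:L b4@16:L b2@17:R b3@18:L]

Answer: ball7:lands@11:R ball1:lands@12:L ball5:lands@13:R ball6:lands@14:L ball4:lands@16:L ball2:lands@17:R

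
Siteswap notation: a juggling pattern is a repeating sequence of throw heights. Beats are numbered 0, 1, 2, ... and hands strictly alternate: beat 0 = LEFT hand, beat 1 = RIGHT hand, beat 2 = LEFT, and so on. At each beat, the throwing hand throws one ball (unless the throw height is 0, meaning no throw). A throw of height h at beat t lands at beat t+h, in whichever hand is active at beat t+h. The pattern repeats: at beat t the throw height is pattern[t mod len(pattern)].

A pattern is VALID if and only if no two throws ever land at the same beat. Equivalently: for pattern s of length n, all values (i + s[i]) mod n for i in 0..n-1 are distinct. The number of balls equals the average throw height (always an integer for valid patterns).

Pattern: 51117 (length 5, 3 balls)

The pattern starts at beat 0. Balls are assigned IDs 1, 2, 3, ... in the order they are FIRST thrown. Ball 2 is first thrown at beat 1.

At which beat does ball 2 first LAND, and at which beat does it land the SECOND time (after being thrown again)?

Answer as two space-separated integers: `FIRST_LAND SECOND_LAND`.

Beat 0 (L): throw ball1 h=5 -> lands@5:R; in-air after throw: [b1@5:R]
Beat 1 (R): throw ball2 h=1 -> lands@2:L; in-air after throw: [b2@2:L b1@5:R]
Beat 2 (L): throw ball2 h=1 -> lands@3:R; in-air after throw: [b2@3:R b1@5:R]
Beat 3 (R): throw ball2 h=1 -> lands@4:L; in-air after throw: [b2@4:L b1@5:R]
Ball 2: thrown@1 h=1 -> first land @2; rethrown@2 h=1 -> second land @3

Answer: 2 3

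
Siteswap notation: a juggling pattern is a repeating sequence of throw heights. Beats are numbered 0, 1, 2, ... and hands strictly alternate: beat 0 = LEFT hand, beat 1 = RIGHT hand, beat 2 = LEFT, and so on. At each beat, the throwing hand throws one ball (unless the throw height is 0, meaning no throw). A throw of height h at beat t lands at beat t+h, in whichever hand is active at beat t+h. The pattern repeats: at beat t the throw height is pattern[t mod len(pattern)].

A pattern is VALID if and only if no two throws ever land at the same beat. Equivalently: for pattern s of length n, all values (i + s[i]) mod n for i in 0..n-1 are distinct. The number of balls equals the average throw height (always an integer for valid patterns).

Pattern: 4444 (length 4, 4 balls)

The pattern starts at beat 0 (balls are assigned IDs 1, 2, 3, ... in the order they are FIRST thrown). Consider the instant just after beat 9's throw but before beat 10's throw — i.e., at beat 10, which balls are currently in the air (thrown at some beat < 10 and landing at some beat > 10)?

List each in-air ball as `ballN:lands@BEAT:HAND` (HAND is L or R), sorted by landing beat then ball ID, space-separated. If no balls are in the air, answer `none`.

Answer: ball4:lands@11:R ball1:lands@12:L ball2:lands@13:R

Derivation:
Beat 0 (L): throw ball1 h=4 -> lands@4:L; in-air after throw: [b1@4:L]
Beat 1 (R): throw ball2 h=4 -> lands@5:R; in-air after throw: [b1@4:L b2@5:R]
Beat 2 (L): throw ball3 h=4 -> lands@6:L; in-air after throw: [b1@4:L b2@5:R b3@6:L]
Beat 3 (R): throw ball4 h=4 -> lands@7:R; in-air after throw: [b1@4:L b2@5:R b3@6:L b4@7:R]
Beat 4 (L): throw ball1 h=4 -> lands@8:L; in-air after throw: [b2@5:R b3@6:L b4@7:R b1@8:L]
Beat 5 (R): throw ball2 h=4 -> lands@9:R; in-air after throw: [b3@6:L b4@7:R b1@8:L b2@9:R]
Beat 6 (L): throw ball3 h=4 -> lands@10:L; in-air after throw: [b4@7:R b1@8:L b2@9:R b3@10:L]
Beat 7 (R): throw ball4 h=4 -> lands@11:R; in-air after throw: [b1@8:L b2@9:R b3@10:L b4@11:R]
Beat 8 (L): throw ball1 h=4 -> lands@12:L; in-air after throw: [b2@9:R b3@10:L b4@11:R b1@12:L]
Beat 9 (R): throw ball2 h=4 -> lands@13:R; in-air after throw: [b3@10:L b4@11:R b1@12:L b2@13:R]
Beat 10 (L): throw ball3 h=4 -> lands@14:L; in-air after throw: [b4@11:R b1@12:L b2@13:R b3@14:L]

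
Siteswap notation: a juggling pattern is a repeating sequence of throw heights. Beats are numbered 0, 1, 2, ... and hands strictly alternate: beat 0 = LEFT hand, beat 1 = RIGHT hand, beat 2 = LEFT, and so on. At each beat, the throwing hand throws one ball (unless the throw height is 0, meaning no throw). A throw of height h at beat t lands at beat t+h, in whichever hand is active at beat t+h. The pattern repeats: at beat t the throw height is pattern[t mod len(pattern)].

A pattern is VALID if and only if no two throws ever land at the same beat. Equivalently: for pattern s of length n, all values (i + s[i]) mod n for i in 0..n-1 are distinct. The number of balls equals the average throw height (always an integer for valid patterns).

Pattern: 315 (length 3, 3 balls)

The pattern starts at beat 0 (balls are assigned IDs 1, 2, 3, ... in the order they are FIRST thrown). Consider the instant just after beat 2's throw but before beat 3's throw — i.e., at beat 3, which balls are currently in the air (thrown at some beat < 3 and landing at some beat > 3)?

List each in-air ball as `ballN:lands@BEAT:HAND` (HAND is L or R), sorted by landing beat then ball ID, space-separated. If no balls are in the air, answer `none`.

Beat 0 (L): throw ball1 h=3 -> lands@3:R; in-air after throw: [b1@3:R]
Beat 1 (R): throw ball2 h=1 -> lands@2:L; in-air after throw: [b2@2:L b1@3:R]
Beat 2 (L): throw ball2 h=5 -> lands@7:R; in-air after throw: [b1@3:R b2@7:R]
Beat 3 (R): throw ball1 h=3 -> lands@6:L; in-air after throw: [b1@6:L b2@7:R]

Answer: ball2:lands@7:R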